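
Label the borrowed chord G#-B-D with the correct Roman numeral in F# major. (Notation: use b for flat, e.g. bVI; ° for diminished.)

ii°

The root G# is the diatonic 2nd degree of F# major; the borrowing shows in the chord quality. Diatonically F# major has G#m (ii) on that degree; G#–B–D is instead the diminished chord native to F# minor, so it takes the label ii°.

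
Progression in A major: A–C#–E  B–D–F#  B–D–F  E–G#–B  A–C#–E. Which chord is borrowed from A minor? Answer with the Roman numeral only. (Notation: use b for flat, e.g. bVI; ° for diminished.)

A major has the diatonic set A, Bm, C#m, D, E, F#m, G#dim. A–C#–E = A, B–D–F# = Bm and E–G#–B = E are all diatonic. But B–D–F is foreign: the diatonic ii on degree 2 is Bm, whereas Bdim comes from A minor. It is labeled ii°.

ii°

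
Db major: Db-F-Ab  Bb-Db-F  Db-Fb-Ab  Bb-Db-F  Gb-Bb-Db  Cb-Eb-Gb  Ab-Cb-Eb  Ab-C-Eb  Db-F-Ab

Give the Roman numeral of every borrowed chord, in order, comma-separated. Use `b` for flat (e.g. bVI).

i, bVII, v

Db major has the diatonic set Db, Ebm, Fm, Gb, Ab, Bbm, Cdim. Of the given chords, Db–F–Ab = Db, Bb–Db–F = Bbm, Gb–Bb–Db = Gb and Ab–C–Eb = Ab are diatonic. Db–Fb–Ab doesn't fit — on degree 1 Db major would have Db (I). Dbm is the degree-1 chord of Db minor, so it is the borrowed i. Cb–Eb–Gb is not: scale degree 7 in Db major carries Cdim (vii°). In Db minor the chord on that degree is Cb, so here it functions as bVII, borrowed from the parallel minor. But Ab–Cb–Eb is foreign: the diatonic V on degree 5 is Ab, whereas Abm comes from Db minor. It is labeled v.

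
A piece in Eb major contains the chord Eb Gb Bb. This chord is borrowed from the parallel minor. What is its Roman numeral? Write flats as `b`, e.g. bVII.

Eb is scale degree 1 in Eb major. Diatonically Eb major has Eb (I) on that degree; Eb–Gb–Bb is instead the minor chord native to Eb minor, so it takes the label i.

i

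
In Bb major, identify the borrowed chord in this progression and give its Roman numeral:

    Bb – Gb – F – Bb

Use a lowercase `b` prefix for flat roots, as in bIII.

bVI

The diatonic triads in Bb major are Bb, Cm, Dm, Eb, F, Gm, Adim. Bb and F are both diatonic. Gb (Gb–Bb–Db) doesn't fit — on degree 6 Bb major would have Gm (vi). Gb is the degree-6 chord of Bb minor, so it is the borrowed bVI.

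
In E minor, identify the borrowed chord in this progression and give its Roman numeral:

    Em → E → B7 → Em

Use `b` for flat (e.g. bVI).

I

E minor has the diatonic set Em, F#dim, G, Am, B, C, D (with V from harmonic minor). Em and B7 both belong to that set. E (E–G#–B) is not: scale degree 1 in E minor carries Em (i). In E major the chord on that degree is E, so here it functions as I, borrowed from the parallel major.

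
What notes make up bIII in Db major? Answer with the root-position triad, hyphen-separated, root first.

Fb-Ab-Cb

Scale degree 3 in Db major is F. bIII uses the lowered form, Fb, taken from Db minor. Stacking thirds in Db minor on Fb gives Fb–Ab–Cb.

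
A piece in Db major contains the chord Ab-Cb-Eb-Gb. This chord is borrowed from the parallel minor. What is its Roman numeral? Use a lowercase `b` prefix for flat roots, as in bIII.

v7

The root Ab is the diatonic 5th degree of Db major; the borrowing shows in the chord quality. The diatonic chord on degree 5 would be Ab (V), but Ab–Cb–Eb–Gb is the minor-seventh chord from Db minor. As a borrowed chord it is labeled v7.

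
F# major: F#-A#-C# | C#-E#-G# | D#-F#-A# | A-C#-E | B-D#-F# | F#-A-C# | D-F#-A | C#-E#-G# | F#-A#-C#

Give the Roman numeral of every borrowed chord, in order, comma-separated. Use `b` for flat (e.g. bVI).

The diatonic triads in F# major are F#, G#m, A#m, B, C#, D#m, E#dim. Of the given chords, F#–A#–C# = F#, C#–E#–G# = C#, D#–F#–A# = D#m and B–D#–F# = B are diatonic. But A–C#–E is foreign: the diatonic iii on degree 3 is A#m, whereas A comes from F# minor. It is labeled bIII. But F#–A–C# is foreign: the diatonic I on degree 1 is F#, whereas F#m comes from F# minor. It is labeled i. D–F#–A doesn't fit — on degree 6 F# major would have D#m (vi). D is the degree-6 chord of F# minor, so it is the borrowed bVI.

bIII, i, bVI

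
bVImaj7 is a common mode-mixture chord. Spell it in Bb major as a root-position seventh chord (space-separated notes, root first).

Scale degree 6 in Bb major is G. bVImaj7 uses the lowered form, Gb, taken from Bb minor. In Bb minor the chord on Gb is Gb–Bb–Db–F.

Gb Bb Db F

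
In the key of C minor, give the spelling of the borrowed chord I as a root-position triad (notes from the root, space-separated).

I is built on scale degree 1, which is C in both C minor and its parallel. Stacking thirds in C major on C gives C–E–G.

C E G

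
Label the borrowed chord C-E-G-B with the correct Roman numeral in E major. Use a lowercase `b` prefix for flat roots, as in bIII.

In E major scale degree 6 is C#; C is its lowered form, from E minor. C–E–G–B is a major-seventh chord — the form found in E minor, not the diatonic vi (C#m). Borrowed into E major it is written bVImaj7.

bVImaj7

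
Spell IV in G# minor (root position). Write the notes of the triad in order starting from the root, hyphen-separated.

The root, C#, is scale degree 4 — the same note in G# minor and G# major; only the chord quality changes. In G# major the chord on C# is C#–E#–G#.

C#-E#-G#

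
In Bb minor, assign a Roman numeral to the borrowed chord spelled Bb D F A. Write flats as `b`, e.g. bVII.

Bb is scale degree 1 in Bb minor. The diatonic chord on degree 1 would be Bbm (i), but Bb–D–F–A is the major-seventh chord from Bb major. As a borrowed chord it is labeled Imaj7.

Imaj7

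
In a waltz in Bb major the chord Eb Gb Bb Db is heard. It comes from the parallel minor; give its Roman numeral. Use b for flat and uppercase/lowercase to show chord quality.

iv7

Eb is scale degree 4 in Bb major. Eb–Gb–Bb–Db is a minor-seventh chord — the form found in Bb minor, not the diatonic IV (Eb). Borrowed into Bb major it is written iv7.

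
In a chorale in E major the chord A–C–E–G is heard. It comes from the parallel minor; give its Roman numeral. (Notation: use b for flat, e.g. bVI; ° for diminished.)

The root A is the diatonic 4th degree of E major; the borrowing shows in the chord quality. The diatonic chord on degree 4 would be A (IV), but A–C–E–G is the minor-seventh chord from E minor. As a borrowed chord it is labeled iv7.

iv7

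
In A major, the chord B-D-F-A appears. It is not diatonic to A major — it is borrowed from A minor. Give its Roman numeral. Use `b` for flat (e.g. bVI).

B is scale degree 2 in A major. The diatonic chord on degree 2 would be Bm (ii), but B–D–F–A is the half-diminished-seventh chord from A minor. As a borrowed chord it is labeled iiø7.

iiø7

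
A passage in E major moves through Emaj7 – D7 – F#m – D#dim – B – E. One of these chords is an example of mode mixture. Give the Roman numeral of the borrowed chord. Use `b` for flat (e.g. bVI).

The diatonic triads in E major are E, F#m, G#m, A, B, C#m, D#dim. Of the given chords, Emaj7, F#m, D#dim, B and E are diatonic. D7 (D–F#–A–C) doesn't fit — on degree 7 E major would have D#dim (vii°). D7 is the degree-7 chord of E minor, so it is the borrowed bVII7.

bVII7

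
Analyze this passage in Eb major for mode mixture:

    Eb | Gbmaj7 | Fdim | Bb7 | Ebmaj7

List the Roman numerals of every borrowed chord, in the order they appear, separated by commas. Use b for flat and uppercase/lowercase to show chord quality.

bIIImaj7, ii°

Eb major has the diatonic set Eb, Fm, Gm, Ab, Bb, Cm, Ddim. Eb, Bb7 and Ebmaj7 all belong to that set. Gbmaj7 (Gb–Bb–Db–F) doesn't fit — on degree 3 Eb major would have Gm (iii). Gbmaj7 is the degree-3 chord of Eb minor, so it is the borrowed bIIImaj7. But Fdim (F–Ab–Cb) is foreign: the diatonic ii on degree 2 is Fm, whereas Fdim comes from Eb minor. It is labeled ii°.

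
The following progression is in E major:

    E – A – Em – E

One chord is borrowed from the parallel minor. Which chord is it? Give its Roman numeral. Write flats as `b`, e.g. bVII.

The diatonic triads in E major are E, F#m, G#m, A, B, C#m, D#dim. E and A are both diatonic. But Em (E–G–B) is foreign: the diatonic I on degree 1 is E, whereas Em comes from E minor. It is labeled i.

i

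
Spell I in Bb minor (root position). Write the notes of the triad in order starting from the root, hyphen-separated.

Bb-D-F

I is built on scale degree 1, which is Bb in both Bb minor and its parallel. Stacking thirds in Bb major on Bb gives Bb–D–F.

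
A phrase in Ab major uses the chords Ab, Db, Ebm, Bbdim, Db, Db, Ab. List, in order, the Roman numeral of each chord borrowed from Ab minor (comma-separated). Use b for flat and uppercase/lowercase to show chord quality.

In Ab major the diatonic chords are Ab, Bbm, Cm, Db, Eb, Fm, Gdim. Ab and Db both belong to that set. Ebm (Eb–Gb–Bb) is not: scale degree 5 in Ab major carries Eb (V). In Ab minor the chord on that degree is Ebm, so here it functions as v, borrowed from the parallel minor. Bbdim (Bb–Db–Fb) doesn't fit — on degree 2 Ab major would have Bbm (ii). Bbdim is the degree-2 chord of Ab minor, so it is the borrowed ii°.

v, ii°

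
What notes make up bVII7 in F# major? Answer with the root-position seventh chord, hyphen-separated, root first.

E-G#-B-D

The root of bVII7 is the lowered 7th degree: E# becomes E. Building the dominant-seventh chord from the parallel minor on E: E–G#–B–D.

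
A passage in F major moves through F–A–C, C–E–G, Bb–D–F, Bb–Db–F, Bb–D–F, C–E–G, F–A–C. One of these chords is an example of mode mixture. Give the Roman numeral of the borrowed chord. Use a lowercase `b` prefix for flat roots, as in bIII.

iv

In F major the diatonic chords are F, Gm, Am, Bb, C, Dm, Edim. F–A–C = F, C–E–G = C and Bb–D–F = Bb all belong to that set. Bb–Db–F doesn't fit — on degree 4 F major would have Bb (IV). Bbm is the degree-4 chord of F minor, so it is the borrowed iv.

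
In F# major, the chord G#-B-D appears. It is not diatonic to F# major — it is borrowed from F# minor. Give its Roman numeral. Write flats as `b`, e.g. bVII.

ii°

The root G# is the diatonic 2nd degree of F# major; the borrowing shows in the chord quality. Diatonically F# major has G#m (ii) on that degree; G#–B–D is instead the diminished chord native to F# minor, so it takes the label ii°.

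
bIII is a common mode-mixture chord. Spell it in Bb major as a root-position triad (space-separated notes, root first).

The root of bIII is the lowered 3rd degree: D becomes Db. In Bb minor the chord on Db is Db–F–Ab.

Db F Ab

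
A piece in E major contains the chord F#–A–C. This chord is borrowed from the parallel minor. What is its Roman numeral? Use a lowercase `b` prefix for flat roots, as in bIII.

The root F# is the diatonic 2nd degree of E major; the borrowing shows in the chord quality. The diatonic chord on degree 2 would be F#m (ii), but F#–A–C is the diminished chord from E minor. As a borrowed chord it is labeled ii°.

ii°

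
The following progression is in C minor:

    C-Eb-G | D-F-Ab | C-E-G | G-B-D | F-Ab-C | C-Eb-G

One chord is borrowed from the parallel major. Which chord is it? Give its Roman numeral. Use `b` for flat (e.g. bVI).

I

C minor has the diatonic set Cm, Ddim, Eb, Fm, G, Ab, Bb (with V from harmonic minor). C–Eb–G = Cm, D–F–Ab = Ddim, G–B–D = G and F–Ab–C = Fm all belong to that set. But C–E–G is foreign: the diatonic i on degree 1 is Cm, whereas C comes from C major. It is labeled I.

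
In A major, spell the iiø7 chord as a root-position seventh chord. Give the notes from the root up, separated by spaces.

iiø7 is built on scale degree 2, which is B in both A major and its parallel. In A minor the chord on B is B–D–F–A.

B D F A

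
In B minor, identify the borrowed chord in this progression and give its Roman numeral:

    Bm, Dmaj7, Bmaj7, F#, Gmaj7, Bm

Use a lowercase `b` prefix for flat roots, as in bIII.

Imaj7

The diatonic triads in B minor (with V from harmonic minor) are Bm, C#dim, D, Em, F#, G, A. Of the given chords, Bm, Dmaj7, F# and Gmaj7 are diatonic. But Bmaj7 (B–D#–F#–A#) is foreign: the diatonic i on degree 1 is Bm, whereas Bmaj7 comes from B major. It is labeled Imaj7.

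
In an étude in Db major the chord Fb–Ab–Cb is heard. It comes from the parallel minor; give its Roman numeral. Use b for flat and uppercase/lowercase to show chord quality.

In Db major scale degree 3 is F; Fb is its lowered form, from Db minor. The diatonic chord on degree 3 would be Fm (iii), but Fb–Ab–Cb is the major chord from Db minor. As a borrowed chord it is labeled bIII.

bIII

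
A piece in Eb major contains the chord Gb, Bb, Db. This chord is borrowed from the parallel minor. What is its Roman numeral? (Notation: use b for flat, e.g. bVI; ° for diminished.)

Gb is the lowered form of scale degree 3 in Eb major (the diatonic degree 3 is G). The diatonic chord on degree 3 would be Gm (iii), but Gb–Bb–Db is the major chord from Eb minor. As a borrowed chord it is labeled bIII.

bIII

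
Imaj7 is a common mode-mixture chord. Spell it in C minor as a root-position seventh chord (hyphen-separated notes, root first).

C-E-G-B

The root, C, is scale degree 1 — the same note in C minor and C major; only the chord quality changes. In C major the chord on C is C–E–G–B.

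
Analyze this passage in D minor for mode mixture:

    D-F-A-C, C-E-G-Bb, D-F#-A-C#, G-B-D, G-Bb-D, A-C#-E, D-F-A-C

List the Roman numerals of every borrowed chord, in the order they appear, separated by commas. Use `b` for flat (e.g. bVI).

D minor has the diatonic set Dm, Edim, F, Gm, A, Bb, C (with V from harmonic minor). Of the given chords, D–F–A–C = Dm7, C–E–G–Bb = C7, G–Bb–D = Gm and A–C#–E = A are diatonic. D–F#–A–C# is not: scale degree 1 in D minor carries Dm (i). In D major the chord on that degree is Dmaj7, so here it functions as Imaj7, borrowed from the parallel major. G–B–D doesn't fit — on degree 4 D minor would have Gm (iv). G is the degree-4 chord of D major, so it is the borrowed IV.

Imaj7, IV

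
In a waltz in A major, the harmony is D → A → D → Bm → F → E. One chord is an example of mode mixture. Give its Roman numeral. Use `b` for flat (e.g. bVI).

bVI

The diatonic triads in A major are A, Bm, C#m, D, E, F#m, G#dim. D, A, Bm and E all belong to that set. But F (F–A–C) is foreign: the diatonic vi on degree 6 is F#m, whereas F comes from A minor. It is labeled bVI.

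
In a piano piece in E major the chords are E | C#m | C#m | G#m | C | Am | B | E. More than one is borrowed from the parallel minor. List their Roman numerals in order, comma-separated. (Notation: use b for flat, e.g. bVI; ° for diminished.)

E major has the diatonic set E, F#m, G#m, A, B, C#m, D#dim. E, C#m, G#m and B all belong to that set. C (C–E–G) is not: scale degree 6 in E major carries C#m (vi). In E minor the chord on that degree is C, so here it functions as bVI, borrowed from the parallel minor. Am (A–C–E) is not: scale degree 4 in E major carries A (IV). In E minor the chord on that degree is Am, so here it functions as iv, borrowed from the parallel minor.

bVI, iv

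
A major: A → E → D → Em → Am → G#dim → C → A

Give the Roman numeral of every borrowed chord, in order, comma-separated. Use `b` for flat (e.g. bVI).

v, i, bIII

The diatonic triads in A major are A, Bm, C#m, D, E, F#m, G#dim. A, E, D and G#dim are all diatonic. But Em (E–G–B) is foreign: the diatonic V on degree 5 is E, whereas Em comes from A minor. It is labeled v. But Am (A–C–E) is foreign: the diatonic I on degree 1 is A, whereas Am comes from A minor. It is labeled i. C (C–E–G) doesn't fit — on degree 3 A major would have C#m (iii). C is the degree-3 chord of A minor, so it is the borrowed bIII.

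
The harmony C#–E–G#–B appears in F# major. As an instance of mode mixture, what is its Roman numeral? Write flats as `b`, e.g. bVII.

v7

C# is scale degree 5 in F# major. C#–E–G#–B is a minor-seventh chord — the form found in F# minor, not the diatonic V (C#). Borrowed into F# major it is written v7.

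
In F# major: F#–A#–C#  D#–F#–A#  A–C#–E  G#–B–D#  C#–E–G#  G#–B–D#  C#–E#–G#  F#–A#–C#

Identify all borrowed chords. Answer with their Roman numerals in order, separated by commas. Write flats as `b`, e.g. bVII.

bIII, v

The diatonic triads in F# major are F#, G#m, A#m, B, C#, D#m, E#dim. F#–A#–C# = F#, D#–F#–A# = D#m, G#–B–D# = G#m and C#–E#–G# = C# all belong to that set. But A–C#–E is foreign: the diatonic iii on degree 3 is A#m, whereas A comes from F# minor. It is labeled bIII. C#–E–G# doesn't fit — on degree 5 F# major would have C# (V). C#m is the degree-5 chord of F# minor, so it is the borrowed v.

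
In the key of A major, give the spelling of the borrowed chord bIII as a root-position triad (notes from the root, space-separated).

C E G

The root of bIII is the lowered 3rd degree: C# becomes C. In A minor the chord on C is C–E–G.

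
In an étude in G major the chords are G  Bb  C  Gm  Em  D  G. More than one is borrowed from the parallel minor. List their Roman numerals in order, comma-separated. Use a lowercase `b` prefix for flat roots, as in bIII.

In G major the diatonic chords are G, Am, Bm, C, D, Em, F#dim. Of the given chords, G, C, Em and D are diatonic. Bb (Bb–D–F) is not: scale degree 3 in G major carries Bm (iii). In G minor the chord on that degree is Bb, so here it functions as bIII, borrowed from the parallel minor. But Gm (G–Bb–D) is foreign: the diatonic I on degree 1 is G, whereas Gm comes from G minor. It is labeled i.

bIII, i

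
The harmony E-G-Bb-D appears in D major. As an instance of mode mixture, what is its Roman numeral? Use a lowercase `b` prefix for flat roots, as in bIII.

E is scale degree 2 in D major. Diatonically D major has Em (ii) on that degree; E–G–Bb–D is instead the half-diminished-seventh chord native to D minor, so it takes the label iiø7.

iiø7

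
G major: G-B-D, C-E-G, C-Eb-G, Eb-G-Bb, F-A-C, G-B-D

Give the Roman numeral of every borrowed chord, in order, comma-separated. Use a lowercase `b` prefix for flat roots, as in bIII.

iv, bVI, bVII

The diatonic triads in G major are G, Am, Bm, C, D, Em, F#dim. Of the given chords, G–B–D = G and C–E–G = C are diatonic. But C–Eb–G is foreign: the diatonic IV on degree 4 is C, whereas Cm comes from G minor. It is labeled iv. Eb–G–Bb is not: scale degree 6 in G major carries Em (vi). In G minor the chord on that degree is Eb, so here it functions as bVI, borrowed from the parallel minor. F–A–C doesn't fit — on degree 7 G major would have F#dim (vii°). F is the degree-7 chord of G minor, so it is the borrowed bVII.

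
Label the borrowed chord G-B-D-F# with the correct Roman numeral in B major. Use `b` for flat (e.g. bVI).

bVImaj7

The root G is the lowered 6th scale degree — diatonically B major has G# there. Diatonically B major has G#m (vi) on that degree; G–B–D–F# is instead the major-seventh chord native to B minor, so it takes the label bVImaj7.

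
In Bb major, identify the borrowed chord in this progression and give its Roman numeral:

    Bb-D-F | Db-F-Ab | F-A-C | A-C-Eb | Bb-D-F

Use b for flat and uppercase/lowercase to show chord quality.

The diatonic triads in Bb major are Bb, Cm, Dm, Eb, F, Gm, Adim. Bb–D–F = Bb, F–A–C = F and A–C–Eb = Adim are all diatonic. But Db–F–Ab is foreign: the diatonic iii on degree 3 is Dm, whereas Db comes from Bb minor. It is labeled bIII.

bIII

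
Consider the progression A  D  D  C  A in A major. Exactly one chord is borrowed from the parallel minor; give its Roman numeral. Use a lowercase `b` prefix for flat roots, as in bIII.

In A major the diatonic chords are A, Bm, C#m, D, E, F#m, G#dim. A and D both belong to that set. C (C–E–G) is not: scale degree 3 in A major carries C#m (iii). In A minor the chord on that degree is C, so here it functions as bIII, borrowed from the parallel minor.

bIII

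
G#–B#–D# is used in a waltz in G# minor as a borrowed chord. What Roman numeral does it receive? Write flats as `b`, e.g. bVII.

I

G# is scale degree 1 in G# minor. Diatonically G# minor has G#m (i) on that degree; G#–B#–D# is instead the major chord native to G# major, so it takes the label I.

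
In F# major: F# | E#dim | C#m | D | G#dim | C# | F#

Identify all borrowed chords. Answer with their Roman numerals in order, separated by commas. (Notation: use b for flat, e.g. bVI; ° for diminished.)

v, bVI, ii°

The diatonic triads in F# major are F#, G#m, A#m, B, C#, D#m, E#dim. F#, E#dim and C# all belong to that set. But C#m (C#–E–G#) is foreign: the diatonic V on degree 5 is C#, whereas C#m comes from F# minor. It is labeled v. D (D–F#–A) is not: scale degree 6 in F# major carries D#m (vi). In F# minor the chord on that degree is D, so here it functions as bVI, borrowed from the parallel minor. G#dim (G#–B–D) doesn't fit — on degree 2 F# major would have G#m (ii). G#dim is the degree-2 chord of F# minor, so it is the borrowed ii°.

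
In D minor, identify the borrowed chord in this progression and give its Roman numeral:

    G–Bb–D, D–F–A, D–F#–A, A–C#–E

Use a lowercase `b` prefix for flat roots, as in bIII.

D minor has the diatonic set Dm, Edim, F, Gm, A, Bb, C (with V from harmonic minor). Of the given chords, G–Bb–D = Gm, D–F–A = Dm and A–C#–E = A are diatonic. D–F#–A is not: scale degree 1 in D minor carries Dm (i). In D major the chord on that degree is D, so here it functions as I, borrowed from the parallel major.

I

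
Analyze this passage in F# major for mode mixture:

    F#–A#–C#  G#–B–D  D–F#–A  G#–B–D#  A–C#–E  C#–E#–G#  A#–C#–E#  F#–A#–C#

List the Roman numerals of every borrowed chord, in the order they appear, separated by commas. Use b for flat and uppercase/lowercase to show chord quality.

The diatonic triads in F# major are F#, G#m, A#m, B, C#, D#m, E#dim. F#–A#–C# = F#, G#–B–D# = G#m, C#–E#–G# = C# and A#–C#–E# = A#m are all diatonic. But G#–B–D is foreign: the diatonic ii on degree 2 is G#m, whereas G#dim comes from F# minor. It is labeled ii°. But D–F#–A is foreign: the diatonic vi on degree 6 is D#m, whereas D comes from F# minor. It is labeled bVI. A–C#–E doesn't fit — on degree 3 F# major would have A#m (iii). A is the degree-3 chord of F# minor, so it is the borrowed bIII.

ii°, bVI, bIII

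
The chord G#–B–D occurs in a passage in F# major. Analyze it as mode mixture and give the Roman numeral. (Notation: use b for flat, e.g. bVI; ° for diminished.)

ii°

G# is scale degree 2 in F# major. The diatonic chord on degree 2 would be G#m (ii), but G#–B–D is the diminished chord from F# minor. As a borrowed chord it is labeled ii°.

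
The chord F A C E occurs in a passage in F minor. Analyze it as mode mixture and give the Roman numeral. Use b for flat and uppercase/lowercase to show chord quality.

The root F is the diatonic 1st degree of F minor; the borrowing shows in the chord quality. Diatonically F minor has Fm (i) on that degree; F–A–C–E is instead the major-seventh chord native to F major, so it takes the label Imaj7.

Imaj7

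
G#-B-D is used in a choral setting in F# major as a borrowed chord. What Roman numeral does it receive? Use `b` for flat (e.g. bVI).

ii°

G# is scale degree 2 in F# major. The diatonic chord on degree 2 would be G#m (ii), but G#–B–D is the diminished chord from F# minor. As a borrowed chord it is labeled ii°.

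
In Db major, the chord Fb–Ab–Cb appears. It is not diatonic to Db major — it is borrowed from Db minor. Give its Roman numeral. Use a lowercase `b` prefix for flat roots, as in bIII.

bIII

In Db major scale degree 3 is F; Fb is its lowered form, from Db minor. The diatonic chord on degree 3 would be Fm (iii), but Fb–Ab–Cb is the major chord from Db minor. As a borrowed chord it is labeled bIII.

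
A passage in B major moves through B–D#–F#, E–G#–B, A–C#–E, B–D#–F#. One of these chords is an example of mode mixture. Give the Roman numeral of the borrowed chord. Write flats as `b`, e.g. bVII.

bVII

In B major the diatonic chords are B, C#m, D#m, E, F#, G#m, A#dim. B–D#–F# = B and E–G#–B = E are both diatonic. A–C#–E is not: scale degree 7 in B major carries A#dim (vii°). In B minor the chord on that degree is A, so here it functions as bVII, borrowed from the parallel minor.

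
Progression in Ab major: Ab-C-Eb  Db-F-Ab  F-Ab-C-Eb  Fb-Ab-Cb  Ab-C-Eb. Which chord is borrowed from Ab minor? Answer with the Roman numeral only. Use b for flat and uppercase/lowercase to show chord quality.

Ab major has the diatonic set Ab, Bbm, Cm, Db, Eb, Fm, Gdim. Of the given chords, Ab–C–Eb = Ab, Db–F–Ab = Db and F–Ab–C–Eb = Fm7 are diatonic. But Fb–Ab–Cb is foreign: the diatonic vi on degree 6 is Fm, whereas Fb comes from Ab minor. It is labeled bVI.

bVI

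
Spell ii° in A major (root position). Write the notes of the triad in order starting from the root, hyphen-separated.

B-D-F

The root, B, is scale degree 2 — the same note in A major and A minor; only the chord quality changes. Building the diminished chord from the parallel minor on B: B–D–F.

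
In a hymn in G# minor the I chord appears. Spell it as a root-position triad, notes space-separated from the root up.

G# B# D#

The root, G#, is scale degree 1 — the same note in G# minor and G# major; only the chord quality changes. In G# major the chord on G# is G#–B#–D#.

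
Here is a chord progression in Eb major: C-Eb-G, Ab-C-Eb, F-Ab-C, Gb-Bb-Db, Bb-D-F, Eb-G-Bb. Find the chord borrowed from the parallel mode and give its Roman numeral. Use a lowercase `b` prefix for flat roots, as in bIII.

bIII

Eb major has the diatonic set Eb, Fm, Gm, Ab, Bb, Cm, Ddim. C–Eb–G = Cm, Ab–C–Eb = Ab, F–Ab–C = Fm, Bb–D–F = Bb and Eb–G–Bb = Eb are all diatonic. Gb–Bb–Db doesn't fit — on degree 3 Eb major would have Gm (iii). Gb is the degree-3 chord of Eb minor, so it is the borrowed bIII.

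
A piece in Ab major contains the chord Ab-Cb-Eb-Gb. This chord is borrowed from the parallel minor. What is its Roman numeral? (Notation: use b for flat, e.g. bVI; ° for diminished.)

i7

The root Ab is the diatonic 1st degree of Ab major; the borrowing shows in the chord quality. Ab–Cb–Eb–Gb is a minor-seventh chord — the form found in Ab minor, not the diatonic I (Ab). Borrowed into Ab major it is written i7.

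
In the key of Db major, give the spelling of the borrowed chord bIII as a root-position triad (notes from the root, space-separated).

The root of bIII is the lowered 3rd degree: F becomes Fb. Building the major chord from the parallel minor on Fb: Fb–Ab–Cb.

Fb Ab Cb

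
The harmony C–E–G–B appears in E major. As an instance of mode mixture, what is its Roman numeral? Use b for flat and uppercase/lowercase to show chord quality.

bVImaj7

The root C is the lowered 6th scale degree — diatonically E major has C# there. C–E–G–B is a major-seventh chord — the form found in E minor, not the diatonic vi (C#m). Borrowed into E major it is written bVImaj7.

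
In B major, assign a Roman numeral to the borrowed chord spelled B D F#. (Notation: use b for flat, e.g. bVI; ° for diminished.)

i

B is scale degree 1 in B major. B–D–F# is a minor chord — the form found in B minor, not the diatonic I (B). Borrowed into B major it is written i.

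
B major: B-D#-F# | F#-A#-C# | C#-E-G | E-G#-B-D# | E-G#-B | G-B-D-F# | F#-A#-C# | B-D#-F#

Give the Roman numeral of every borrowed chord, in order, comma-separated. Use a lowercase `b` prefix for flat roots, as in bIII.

B major has the diatonic set B, C#m, D#m, E, F#, G#m, A#dim. B–D#–F# = B, F#–A#–C# = F#, E–G#–B–D# = Emaj7 and E–G#–B = E all belong to that set. C#–E–G doesn't fit — on degree 2 B major would have C#m (ii). C#dim is the degree-2 chord of B minor, so it is the borrowed ii°. G–B–D–F# is not: scale degree 6 in B major carries G#m (vi). In B minor the chord on that degree is Gmaj7, so here it functions as bVImaj7, borrowed from the parallel minor.

ii°, bVImaj7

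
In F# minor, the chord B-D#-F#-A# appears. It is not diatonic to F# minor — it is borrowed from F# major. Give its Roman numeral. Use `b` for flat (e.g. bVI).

The root B is the diatonic 4th degree of F# minor; the borrowing shows in the chord quality. B–D#–F#–A# is a major-seventh chord — the form found in F# major, not the diatonic iv (Bm). Borrowed into F# minor it is written IVmaj7.

IVmaj7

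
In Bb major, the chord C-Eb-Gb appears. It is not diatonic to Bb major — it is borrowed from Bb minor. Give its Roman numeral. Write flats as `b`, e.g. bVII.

The root C is the diatonic 2nd degree of Bb major; the borrowing shows in the chord quality. The diatonic chord on degree 2 would be Cm (ii), but C–Eb–Gb is the diminished chord from Bb minor. As a borrowed chord it is labeled ii°.

ii°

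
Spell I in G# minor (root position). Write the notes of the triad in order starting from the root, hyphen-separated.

I is built on scale degree 1, which is G# in both G# minor and its parallel. Building the major chord from the parallel major on G#: G#–B#–D#.

G#-B#-D#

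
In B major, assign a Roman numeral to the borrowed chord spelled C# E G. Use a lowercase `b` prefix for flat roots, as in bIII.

The root C# is the diatonic 2nd degree of B major; the borrowing shows in the chord quality. Diatonically B major has C#m (ii) on that degree; C#–E–G is instead the diminished chord native to B minor, so it takes the label ii°.

ii°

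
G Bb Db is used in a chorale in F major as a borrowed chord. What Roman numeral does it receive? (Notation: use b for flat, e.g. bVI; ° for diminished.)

The root G is the diatonic 2nd degree of F major; the borrowing shows in the chord quality. Diatonically F major has Gm (ii) on that degree; G–Bb–Db is instead the diminished chord native to F minor, so it takes the label ii°.

ii°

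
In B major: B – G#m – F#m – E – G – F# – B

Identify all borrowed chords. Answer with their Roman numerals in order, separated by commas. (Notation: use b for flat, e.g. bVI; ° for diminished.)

v, bVI

B major has the diatonic set B, C#m, D#m, E, F#, G#m, A#dim. B, G#m, E and F# all belong to that set. F#m (F#–A–C#) doesn't fit — on degree 5 B major would have F# (V). F#m is the degree-5 chord of B minor, so it is the borrowed v. G (G–B–D) is not: scale degree 6 in B major carries G#m (vi). In B minor the chord on that degree is G, so here it functions as bVI, borrowed from the parallel minor.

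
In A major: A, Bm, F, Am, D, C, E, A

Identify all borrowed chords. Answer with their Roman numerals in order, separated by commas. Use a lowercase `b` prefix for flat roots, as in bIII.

bVI, i, bIII

In A major the diatonic chords are A, Bm, C#m, D, E, F#m, G#dim. Of the given chords, A, Bm, D and E are diatonic. F (F–A–C) is not: scale degree 6 in A major carries F#m (vi). In A minor the chord on that degree is F, so here it functions as bVI, borrowed from the parallel minor. Am (A–C–E) is not: scale degree 1 in A major carries A (I). In A minor the chord on that degree is Am, so here it functions as i, borrowed from the parallel minor. But C (C–E–G) is foreign: the diatonic iii on degree 3 is C#m, whereas C comes from A minor. It is labeled bIII.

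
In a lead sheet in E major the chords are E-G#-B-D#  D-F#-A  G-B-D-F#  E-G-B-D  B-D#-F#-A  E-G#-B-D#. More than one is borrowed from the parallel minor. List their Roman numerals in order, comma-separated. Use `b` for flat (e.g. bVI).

E major has the diatonic set E, F#m, G#m, A, B, C#m, D#dim. E–G#–B–D# = Emaj7 and B–D#–F#–A = B7 are both diatonic. D–F#–A is not: scale degree 7 in E major carries D#dim (vii°). In E minor the chord on that degree is D, so here it functions as bVII, borrowed from the parallel minor. G–B–D–F# doesn't fit — on degree 3 E major would have G#m (iii). Gmaj7 is the degree-3 chord of E minor, so it is the borrowed bIIImaj7. E–G–B–D doesn't fit — on degree 1 E major would have E (I). Em7 is the degree-1 chord of E minor, so it is the borrowed i7.

bVII, bIIImaj7, i7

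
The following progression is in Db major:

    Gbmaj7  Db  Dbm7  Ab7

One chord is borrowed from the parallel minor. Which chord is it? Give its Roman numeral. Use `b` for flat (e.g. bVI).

i7

The diatonic triads in Db major are Db, Ebm, Fm, Gb, Ab, Bbm, Cdim. Gbmaj7, Db and Ab7 all belong to that set. Dbm7 (Db–Fb–Ab–Cb) doesn't fit — on degree 1 Db major would have Db (I). Dbm7 is the degree-1 chord of Db minor, so it is the borrowed i7.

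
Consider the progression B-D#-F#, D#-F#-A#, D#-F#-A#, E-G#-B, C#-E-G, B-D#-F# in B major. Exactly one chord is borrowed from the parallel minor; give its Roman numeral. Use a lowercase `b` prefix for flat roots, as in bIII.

In B major the diatonic chords are B, C#m, D#m, E, F#, G#m, A#dim. B–D#–F# = B, D#–F#–A# = D#m and E–G#–B = E are all diatonic. C#–E–G is not: scale degree 2 in B major carries C#m (ii). In B minor the chord on that degree is C#dim, so here it functions as ii°, borrowed from the parallel minor.

ii°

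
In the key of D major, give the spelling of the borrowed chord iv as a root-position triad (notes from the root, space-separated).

iv is built on scale degree 4, which is G in both D major and its parallel. Stacking thirds in D minor on G gives G–Bb–D.

G Bb D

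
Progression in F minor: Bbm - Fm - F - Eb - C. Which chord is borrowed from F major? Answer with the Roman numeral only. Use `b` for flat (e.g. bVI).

In F minor (with V from harmonic minor) the diatonic chords are Fm, Gdim, Ab, Bbm, C, Db, Eb. Bbm, Fm, Eb and C all belong to that set. F (F–A–C) is not: scale degree 1 in F minor carries Fm (i). In F major the chord on that degree is F, so here it functions as I, borrowed from the parallel major.

I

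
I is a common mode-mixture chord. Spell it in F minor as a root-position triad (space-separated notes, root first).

The root, F, is scale degree 1 — the same note in F minor and F major; only the chord quality changes. Building the major chord from the parallel major on F: F–A–C.

F A C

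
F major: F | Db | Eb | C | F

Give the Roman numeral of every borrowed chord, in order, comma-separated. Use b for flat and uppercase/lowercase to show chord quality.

bVI, bVII

In F major the diatonic chords are F, Gm, Am, Bb, C, Dm, Edim. F and C both belong to that set. Db (Db–F–Ab) doesn't fit — on degree 6 F major would have Dm (vi). Db is the degree-6 chord of F minor, so it is the borrowed bVI. Eb (Eb–G–Bb) is not: scale degree 7 in F major carries Edim (vii°). In F minor the chord on that degree is Eb, so here it functions as bVII, borrowed from the parallel minor.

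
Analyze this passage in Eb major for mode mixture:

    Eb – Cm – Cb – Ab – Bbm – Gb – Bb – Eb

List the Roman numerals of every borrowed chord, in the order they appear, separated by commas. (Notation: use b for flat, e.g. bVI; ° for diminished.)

bVI, v, bIII

Eb major has the diatonic set Eb, Fm, Gm, Ab, Bb, Cm, Ddim. Eb, Cm, Ab and Bb all belong to that set. But Cb (Cb–Eb–Gb) is foreign: the diatonic vi on degree 6 is Cm, whereas Cb comes from Eb minor. It is labeled bVI. Bbm (Bb–Db–F) is not: scale degree 5 in Eb major carries Bb (V). In Eb minor the chord on that degree is Bbm, so here it functions as v, borrowed from the parallel minor. Gb (Gb–Bb–Db) doesn't fit — on degree 3 Eb major would have Gm (iii). Gb is the degree-3 chord of Eb minor, so it is the borrowed bIII.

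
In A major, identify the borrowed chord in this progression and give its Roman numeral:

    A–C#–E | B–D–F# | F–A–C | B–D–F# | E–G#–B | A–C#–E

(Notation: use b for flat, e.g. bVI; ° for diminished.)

bVI

The diatonic triads in A major are A, Bm, C#m, D, E, F#m, G#dim. Of the given chords, A–C#–E = A, B–D–F# = Bm and E–G#–B = E are diatonic. F–A–C is not: scale degree 6 in A major carries F#m (vi). In A minor the chord on that degree is F, so here it functions as bVI, borrowed from the parallel minor.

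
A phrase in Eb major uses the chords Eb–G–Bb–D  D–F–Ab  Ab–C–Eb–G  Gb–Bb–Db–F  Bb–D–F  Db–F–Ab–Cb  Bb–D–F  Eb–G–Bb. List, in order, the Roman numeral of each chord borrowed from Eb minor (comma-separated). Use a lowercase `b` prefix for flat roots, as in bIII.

Eb major has the diatonic set Eb, Fm, Gm, Ab, Bb, Cm, Ddim. Eb–G–Bb–D = Ebmaj7, D–F–Ab = Ddim, Ab–C–Eb–G = Abmaj7, Bb–D–F = Bb and Eb–G–Bb = Eb are all diatonic. But Gb–Bb–Db–F is foreign: the diatonic iii on degree 3 is Gm, whereas Gbmaj7 comes from Eb minor. It is labeled bIIImaj7. Db–F–Ab–Cb doesn't fit — on degree 7 Eb major would have Ddim (vii°). Db7 is the degree-7 chord of Eb minor, so it is the borrowed bVII7.

bIIImaj7, bVII7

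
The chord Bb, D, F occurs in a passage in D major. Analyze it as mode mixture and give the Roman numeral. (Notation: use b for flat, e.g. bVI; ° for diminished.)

bVI

In D major scale degree 6 is B; Bb is its lowered form, from D minor. Diatonically D major has Bm (vi) on that degree; Bb–D–F is instead the major chord native to D minor, so it takes the label bVI.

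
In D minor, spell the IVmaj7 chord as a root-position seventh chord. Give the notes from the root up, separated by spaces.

G B D F#

IVmaj7 is built on scale degree 4, which is G in both D minor and its parallel. Building the major-seventh chord from the parallel major on G: G–B–D–F#.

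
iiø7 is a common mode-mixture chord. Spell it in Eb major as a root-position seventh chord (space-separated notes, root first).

F Ab Cb Eb

iiø7 is built on scale degree 2, which is F in both Eb major and its parallel. Building the half-diminished-seventh chord from the parallel minor on F: F–Ab–Cb–Eb.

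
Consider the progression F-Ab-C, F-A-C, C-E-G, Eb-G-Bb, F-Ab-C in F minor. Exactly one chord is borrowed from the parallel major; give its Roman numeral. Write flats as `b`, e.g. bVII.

In F minor (with V from harmonic minor) the diatonic chords are Fm, Gdim, Ab, Bbm, C, Db, Eb. F–Ab–C = Fm, C–E–G = C and Eb–G–Bb = Eb all belong to that set. F–A–C doesn't fit — on degree 1 F minor would have Fm (i). F is the degree-1 chord of F major, so it is the borrowed I.

I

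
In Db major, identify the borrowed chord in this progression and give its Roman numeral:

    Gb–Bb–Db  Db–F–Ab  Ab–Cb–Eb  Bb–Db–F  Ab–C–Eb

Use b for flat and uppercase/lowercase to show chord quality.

v

In Db major the diatonic chords are Db, Ebm, Fm, Gb, Ab, Bbm, Cdim. Gb–Bb–Db = Gb, Db–F–Ab = Db, Bb–Db–F = Bbm and Ab–C–Eb = Ab are all diatonic. Ab–Cb–Eb doesn't fit — on degree 5 Db major would have Ab (V). Abm is the degree-5 chord of Db minor, so it is the borrowed v.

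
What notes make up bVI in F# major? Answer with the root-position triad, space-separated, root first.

bVI is built on the lowered scale degree 6. In F# major degree 6 is D#; lowered it becomes D. Building the major chord from the parallel minor on D: D–F#–A.

D F# A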